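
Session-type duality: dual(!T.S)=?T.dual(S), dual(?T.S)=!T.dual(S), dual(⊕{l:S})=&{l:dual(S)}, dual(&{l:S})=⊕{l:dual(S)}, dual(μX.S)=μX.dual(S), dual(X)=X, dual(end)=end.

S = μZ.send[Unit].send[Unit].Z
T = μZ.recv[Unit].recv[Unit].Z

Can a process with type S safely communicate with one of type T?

YES

μZ vs μZ  ok (μ self-dual)
  send[Unit] vs recv[Unit]  ok
    send[Unit] vs recv[Unit]  ok
      Z vs Z  ok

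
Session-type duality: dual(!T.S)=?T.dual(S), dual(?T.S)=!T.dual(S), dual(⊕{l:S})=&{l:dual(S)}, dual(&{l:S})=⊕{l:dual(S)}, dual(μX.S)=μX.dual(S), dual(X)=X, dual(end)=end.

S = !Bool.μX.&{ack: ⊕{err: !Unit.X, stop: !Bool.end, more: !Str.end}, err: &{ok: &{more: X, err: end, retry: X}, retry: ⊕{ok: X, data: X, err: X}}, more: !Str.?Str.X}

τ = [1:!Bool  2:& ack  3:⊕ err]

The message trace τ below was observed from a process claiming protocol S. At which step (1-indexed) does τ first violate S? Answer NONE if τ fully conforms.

@1 !Bool  ✓  state: μX.…
@2 & ack  ✓  state: ⊕{err: !Unit.μX.…, stop: !Bool.end, more: !Str.end}
@3 ⊕ err  ✓  state: !Unit.μX.…
all 3 steps conform

NONE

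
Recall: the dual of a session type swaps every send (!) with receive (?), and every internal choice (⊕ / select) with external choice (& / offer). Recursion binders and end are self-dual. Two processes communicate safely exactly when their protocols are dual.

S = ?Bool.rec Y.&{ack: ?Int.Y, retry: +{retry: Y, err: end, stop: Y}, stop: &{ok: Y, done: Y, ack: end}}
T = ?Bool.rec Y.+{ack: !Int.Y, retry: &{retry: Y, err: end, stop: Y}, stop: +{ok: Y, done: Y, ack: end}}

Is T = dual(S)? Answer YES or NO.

NO

?Bool ‖ ?Bool  ✗ same direction on both sides — not dual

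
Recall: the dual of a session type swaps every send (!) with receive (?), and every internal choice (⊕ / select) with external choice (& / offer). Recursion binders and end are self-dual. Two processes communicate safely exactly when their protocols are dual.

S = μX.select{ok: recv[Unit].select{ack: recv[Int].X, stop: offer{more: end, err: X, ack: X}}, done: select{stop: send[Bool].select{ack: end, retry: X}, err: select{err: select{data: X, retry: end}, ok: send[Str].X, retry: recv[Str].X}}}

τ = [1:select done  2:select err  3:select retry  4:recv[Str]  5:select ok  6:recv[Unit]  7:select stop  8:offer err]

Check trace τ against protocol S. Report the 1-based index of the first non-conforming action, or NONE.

NONE

step 1: select done  ✓  state: select{stop: send[Bool].select{ack: end, retry: μX.…}, err: select{err: select{data: μX.…, retry: end}, ok: send[Str].μX.…, retry: recv[Str].μX.…}}
step 2: select err  ✓  state: select{err: select{data: μX.…, retry: end}, ok: send[Str].μX.…, retry: recv[Str].μX.…}
step 3: select retry  ✓  state: recv[Str].μX.…
step 4: recv[Str]  ✓  state: μX.…
step 5: select ok  ✓  state: recv[Unit].select{ack: recv[Int].μX.…, stop: offer{more: end, err: μX.…, ack: μX.…}}
step 6: recv[Unit]  ✓  state: select{ack: recv[Int].μX.…, stop: offer{more: end, err: μX.…, ack: μX.…}}
step 7: select stop  ✓  state: offer{more: end, err: μX.…, ack: μX.…}
step 8: offer err  ✓  state: μX.…
τ conforms to S (length 8)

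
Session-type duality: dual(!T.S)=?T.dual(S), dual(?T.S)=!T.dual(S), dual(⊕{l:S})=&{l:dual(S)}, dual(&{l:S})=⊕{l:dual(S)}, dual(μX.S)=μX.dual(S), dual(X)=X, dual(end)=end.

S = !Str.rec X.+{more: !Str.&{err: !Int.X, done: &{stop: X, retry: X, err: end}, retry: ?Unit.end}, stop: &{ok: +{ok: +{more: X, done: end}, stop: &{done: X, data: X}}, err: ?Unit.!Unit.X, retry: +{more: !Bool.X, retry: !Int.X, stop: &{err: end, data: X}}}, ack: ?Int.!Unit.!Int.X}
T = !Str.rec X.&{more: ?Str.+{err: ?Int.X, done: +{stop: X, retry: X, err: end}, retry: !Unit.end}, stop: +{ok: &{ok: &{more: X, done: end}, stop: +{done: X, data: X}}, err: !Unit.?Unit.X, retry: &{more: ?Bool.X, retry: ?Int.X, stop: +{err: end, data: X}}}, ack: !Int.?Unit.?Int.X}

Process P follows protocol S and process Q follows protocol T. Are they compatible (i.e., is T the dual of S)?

!Str vs !Str  ✗ same direction on both sides — not dual

NO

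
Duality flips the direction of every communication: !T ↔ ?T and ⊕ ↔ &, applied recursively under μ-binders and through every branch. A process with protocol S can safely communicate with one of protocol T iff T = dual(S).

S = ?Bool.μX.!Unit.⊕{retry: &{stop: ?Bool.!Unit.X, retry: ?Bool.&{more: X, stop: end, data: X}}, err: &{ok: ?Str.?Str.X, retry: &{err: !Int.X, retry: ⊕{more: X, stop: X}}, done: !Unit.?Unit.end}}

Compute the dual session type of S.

?Bool = !Bool
  μX = μX  (rec unchanged)
    !Unit = ?Unit
      ⊕{retry,err} = &{retry,err}  (internal→external)
        • retry:
          &{stop,retry} = ⊕{stop,retry}  (external→internal)
            • stop:
              ?Bool = !Bool
                !Unit = ?Unit
                  dual(X) = X
            • retry:
              ?Bool = !Bool
                &{more,stop,data} = ⊕{more,stop,data}  (external→internal)
                  • more:
                    dual(X) = X
                  • stop:
                    dual(end) = end
                  • data:
                    dual(X) = X
        • err:
          &{ok,retry,done} = ⊕{ok,retry,done}  (external→internal)
            • ok:
              ?Str = !Str
                ?Str = !Str
                  dual(X) = X
            • retry:
              &{err,retry} = ⊕{err,retry}  (external→internal)
                • err:
                  !Int = ?Int
                    dual(X) = X
                • retry:
                  ⊕{more,stop} = &{more,stop}  (internal→external)
                    • more:
                      dual(X) = X
                    • stop:
                      dual(X) = X
            • done:
              !Unit = ?Unit
                ?Unit = !Unit
                  dual(end) = end

!Bool.μX.?Unit.&{retry: ⊕{stop: !Bool.?Unit.X, retry: !Bool.⊕{more: X, stop: end, data: X}}, err: ⊕{ok: !Str.!Str.X, retry: ⊕{err: ?Int.X, retry: &{more: X, stop: X}}, done: ?Unit.!Unit.end}}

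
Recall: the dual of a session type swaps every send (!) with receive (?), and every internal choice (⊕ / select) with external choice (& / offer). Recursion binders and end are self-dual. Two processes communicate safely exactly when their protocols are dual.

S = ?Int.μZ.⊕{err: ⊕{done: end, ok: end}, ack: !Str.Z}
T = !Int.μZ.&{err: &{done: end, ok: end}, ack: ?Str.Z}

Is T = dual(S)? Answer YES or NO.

?Int ‖ !Int  match
  μZ ‖ μZ  match (binder kept)
    ⊕{err,ack} ‖ &{err,ack}  match labels match
      • err:
        ⊕{done,ok} ‖ &{done,ok}  match labels match
          • done:
            end ‖ end  match
          • ok:
            end ‖ end  match
      • ack:
        !Str ‖ ?Str  match
          Z ‖ Z  match

YES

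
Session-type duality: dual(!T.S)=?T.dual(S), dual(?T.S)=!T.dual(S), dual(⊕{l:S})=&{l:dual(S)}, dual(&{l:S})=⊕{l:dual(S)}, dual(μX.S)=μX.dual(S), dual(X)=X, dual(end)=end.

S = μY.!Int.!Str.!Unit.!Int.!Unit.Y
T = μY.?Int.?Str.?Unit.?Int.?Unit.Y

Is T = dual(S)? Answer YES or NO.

μY vs μY  ok (binder kept)
  !Int vs ?Int  ok
    !Str vs ?Str  ok
      !Unit vs ?Unit  ok
        !Int vs ?Int  ok
          !Unit vs ?Unit  ok
            Y vs Y  ok

YES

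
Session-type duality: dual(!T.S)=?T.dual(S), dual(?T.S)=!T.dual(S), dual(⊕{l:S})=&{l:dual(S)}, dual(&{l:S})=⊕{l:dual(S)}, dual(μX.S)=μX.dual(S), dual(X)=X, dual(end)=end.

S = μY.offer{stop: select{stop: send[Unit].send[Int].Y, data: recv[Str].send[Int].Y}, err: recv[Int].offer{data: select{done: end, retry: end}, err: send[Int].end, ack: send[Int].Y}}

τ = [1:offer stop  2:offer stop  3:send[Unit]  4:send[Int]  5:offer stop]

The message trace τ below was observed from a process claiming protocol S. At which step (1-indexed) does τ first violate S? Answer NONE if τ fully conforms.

@1 offer stop  ok  now at select{stop: send[Unit].send[Int].μY.…, data: recv[Str].send[Int].μY.…}
@2 got offer stop, protocol expects select stop or select data  ✗

2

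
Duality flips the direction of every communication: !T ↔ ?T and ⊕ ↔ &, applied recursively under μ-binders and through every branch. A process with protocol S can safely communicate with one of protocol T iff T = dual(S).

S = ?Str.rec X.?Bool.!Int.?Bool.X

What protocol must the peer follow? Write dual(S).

!Str.rec X.!Bool.?Int.!Bool.X

?Str → !Str
  rec X → rec X  (rec unchanged)
    ?Bool → !Bool
      !Int → ?Int
        ?Bool → !Bool
          X self-dual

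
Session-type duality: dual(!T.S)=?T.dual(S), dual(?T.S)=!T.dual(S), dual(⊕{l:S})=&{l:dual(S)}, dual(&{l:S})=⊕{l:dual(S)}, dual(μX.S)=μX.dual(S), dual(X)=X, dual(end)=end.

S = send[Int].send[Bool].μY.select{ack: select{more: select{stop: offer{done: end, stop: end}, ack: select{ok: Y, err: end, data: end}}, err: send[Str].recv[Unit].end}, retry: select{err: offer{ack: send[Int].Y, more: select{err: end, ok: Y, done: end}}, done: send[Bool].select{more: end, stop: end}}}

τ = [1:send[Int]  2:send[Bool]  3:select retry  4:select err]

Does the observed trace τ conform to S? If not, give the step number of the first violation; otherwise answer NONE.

@1 send[Int]  match  now at send[Bool].μY.…
@2 send[Bool]  match  now at μY.…
@3 select retry  match  now at select{err: offer{ack: send[Int].μY.…, more: select{err: end, ok: μY.…, done: end}}, done: send[Bool].select{more: end, stop: end}}
@4 select err  match  now at offer{ack: send[Int].μY.…, more: select{err: end, ok: μY.…, done: end}}
all 4 steps conform

NONE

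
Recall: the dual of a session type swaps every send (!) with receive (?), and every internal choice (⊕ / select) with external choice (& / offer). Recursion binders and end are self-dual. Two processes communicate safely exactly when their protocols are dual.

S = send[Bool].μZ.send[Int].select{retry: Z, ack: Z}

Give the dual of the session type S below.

send[Bool] → recv[Bool]
  μZ → μZ  (μ self-dual)
    send[Int] → recv[Int]
      select{retry,ack} → offer{retry,ack}  (⊕→&)
        • retry:
          Z self-dual
        • ack:
          Z self-dual

recv[Bool].μZ.recv[Int].offer{retry: Z, ack: Z}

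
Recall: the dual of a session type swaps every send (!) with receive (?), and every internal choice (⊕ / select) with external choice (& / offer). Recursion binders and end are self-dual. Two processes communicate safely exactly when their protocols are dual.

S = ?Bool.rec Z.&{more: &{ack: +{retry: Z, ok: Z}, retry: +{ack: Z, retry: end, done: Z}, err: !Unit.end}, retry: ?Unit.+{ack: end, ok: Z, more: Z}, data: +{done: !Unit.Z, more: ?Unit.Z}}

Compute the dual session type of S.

?Bool → !Bool
  rec Z → rec Z  (rec unchanged)
    &{more,retry,data} → +{more,retry,data}  (offer→select)
      [more]
        &{ack,retry,err} → +{ack,retry,err}  (offer→select)
          [ack]
            +{retry,ok} → &{retry,ok}  (⊕→&)
              [retry]
                Z self-dual
              [ok]
                Z self-dual
          [retry]
            +{ack,retry,done} → &{ack,retry,done}  (⊕→&)
              [ack]
                Z self-dual
              [retry]
                end self-dual
              [done]
                Z self-dual
          [err]
            !Unit → ?Unit
              end self-dual
      [retry]
        ?Unit → !Unit
          +{ack,ok,more} → &{ack,ok,more}  (⊕→&)
            [ack]
              end self-dual
            [ok]
              Z self-dual
            [more]
              Z self-dual
      [data]
        +{done,more} → &{done,more}  (⊕→&)
          [done]
            !Unit → ?Unit
              Z self-dual
          [more]
            ?Unit → !Unit
              Z self-dual

!Bool.rec Z.+{more: +{ack: &{retry: Z, ok: Z}, retry: &{ack: Z, retry: end, done: Z}, err: ?Unit.end}, retry: !Unit.&{ack: end, ok: Z, more: Z}, data: &{done: ?Unit.Z, more: !Unit.Z}}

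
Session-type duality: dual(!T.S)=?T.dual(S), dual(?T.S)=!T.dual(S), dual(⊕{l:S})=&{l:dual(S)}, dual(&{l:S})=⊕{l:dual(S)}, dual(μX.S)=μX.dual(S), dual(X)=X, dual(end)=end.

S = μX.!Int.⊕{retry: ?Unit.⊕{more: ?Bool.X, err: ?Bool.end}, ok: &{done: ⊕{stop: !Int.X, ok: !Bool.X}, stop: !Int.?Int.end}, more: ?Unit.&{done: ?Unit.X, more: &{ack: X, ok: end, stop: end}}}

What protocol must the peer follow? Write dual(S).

μX.?Int.&{retry: !Unit.&{more: !Bool.X, err: !Bool.end}, ok: ⊕{done: &{stop: ?Int.X, ok: ?Bool.X}, stop: ?Int.!Int.end}, more: !Unit.⊕{done: !Unit.X, more: ⊕{ack: X, ok: end, stop: end}}}

μX → μX  (μ self-dual)
  !Int → ?Int
    ⊕{retry,ok,more} → &{retry,ok,more}  (select→offer)
      • retry:
        ?Unit → !Unit
          ⊕{more,err} → &{more,err}  (select→offer)
            • more:
              ?Bool → !Bool
                X ↦ X
            • err:
              ?Bool → !Bool
                end ↦ end
      • ok:
        &{done,stop} → ⊕{done,stop}  (external→internal)
          • done:
            ⊕{stop,ok} → &{stop,ok}  (select→offer)
              • stop:
                !Int → ?Int
                  X ↦ X
              • ok:
                !Bool → ?Bool
                  X ↦ X
          • stop:
            !Int → ?Int
              ?Int → !Int
                end ↦ end
      • more:
        ?Unit → !Unit
          &{done,more} → ⊕{done,more}  (external→internal)
            • done:
              ?Unit → !Unit
                X ↦ X
            • more:
              &{ack,ok,stop} → ⊕{ack,ok,stop}  (external→internal)
                • ack:
                  X ↦ X
                • ok:
                  end ↦ end
                • stop:
                  end ↦ end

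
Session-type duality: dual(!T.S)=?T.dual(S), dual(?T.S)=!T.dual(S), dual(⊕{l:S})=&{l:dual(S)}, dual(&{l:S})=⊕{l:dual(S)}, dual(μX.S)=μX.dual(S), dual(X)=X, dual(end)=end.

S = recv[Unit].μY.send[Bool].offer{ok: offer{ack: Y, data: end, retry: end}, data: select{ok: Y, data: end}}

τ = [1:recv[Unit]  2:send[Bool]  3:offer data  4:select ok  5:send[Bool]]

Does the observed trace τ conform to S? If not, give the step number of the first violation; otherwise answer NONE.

NONE

@1 recv[Unit]  ok  state: μY.…
@2 send[Bool]  ok  state: offer{ok: offer{ack: μY.…, data: end, retry: end}, data: select{ok: μY.…, data: end}}
@3 offer data  ok  state: select{ok: μY.…, data: end}
@4 select ok  ok  state: μY.…
@5 send[Bool]  ok  state: offer{ok: offer{ack: μY.…, data: end, retry: end}, data: select{ok: μY.…, data: end}}
trace exhausted — no violation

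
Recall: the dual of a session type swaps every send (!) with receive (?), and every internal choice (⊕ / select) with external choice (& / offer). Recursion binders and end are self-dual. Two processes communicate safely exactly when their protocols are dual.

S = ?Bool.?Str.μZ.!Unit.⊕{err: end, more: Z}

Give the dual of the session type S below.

?Bool ↦ !Bool
  ?Str ↦ !Str
    μZ ↦ μZ  (binder kept)
      !Unit ↦ ?Unit
        ⊕{err,more} ↦ &{err,more}  (⊕→&)
          [err]
            dual(end) = end
          [more]
            dual(Z) = Z

!Bool.!Str.μZ.?Unit.&{err: end, more: Z}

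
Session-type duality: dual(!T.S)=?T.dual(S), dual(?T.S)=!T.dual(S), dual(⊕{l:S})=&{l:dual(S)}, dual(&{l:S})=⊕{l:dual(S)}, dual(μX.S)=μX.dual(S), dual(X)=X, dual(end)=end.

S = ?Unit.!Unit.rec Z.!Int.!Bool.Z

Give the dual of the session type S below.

!Unit.?Unit.rec Z.?Int.?Bool.Z

?Unit = !Unit
  !Unit = ?Unit
    rec Z = rec Z  (μ self-dual)
      !Int = ?Int
        !Bool = ?Bool
          Z self-dual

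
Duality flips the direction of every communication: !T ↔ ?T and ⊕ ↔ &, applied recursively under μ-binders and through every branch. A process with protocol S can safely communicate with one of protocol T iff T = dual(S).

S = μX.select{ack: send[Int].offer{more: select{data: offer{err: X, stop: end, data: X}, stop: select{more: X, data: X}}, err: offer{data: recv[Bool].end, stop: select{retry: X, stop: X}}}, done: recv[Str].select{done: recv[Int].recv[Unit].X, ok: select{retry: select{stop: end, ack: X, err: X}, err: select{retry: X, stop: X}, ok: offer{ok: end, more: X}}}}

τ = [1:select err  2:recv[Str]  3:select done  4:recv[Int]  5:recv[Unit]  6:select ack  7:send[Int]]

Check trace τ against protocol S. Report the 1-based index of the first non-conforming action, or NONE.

1

step 1: got select err, protocol expects select ack or select done  ✗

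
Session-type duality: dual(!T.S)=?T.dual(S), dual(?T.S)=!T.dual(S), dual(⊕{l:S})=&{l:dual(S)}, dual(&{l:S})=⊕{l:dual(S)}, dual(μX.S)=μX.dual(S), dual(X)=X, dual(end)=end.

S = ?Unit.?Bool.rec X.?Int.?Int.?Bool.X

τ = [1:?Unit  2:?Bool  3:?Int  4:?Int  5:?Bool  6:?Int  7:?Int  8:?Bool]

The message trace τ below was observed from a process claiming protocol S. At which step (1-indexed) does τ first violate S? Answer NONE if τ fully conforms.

step 1: ?Unit  ✓  now at ?Bool.rec X.…
step 2: ?Bool  ✓  now at rec X.…
step 3: ?Int  ✓  now at ?Int.?Bool.rec X.…
step 4: ?Int  ✓  now at ?Bool.rec X.…
step 5: ?Bool  ✓  now at rec X.…
step 6: ?Int  ✓  now at ?Int.?Bool.rec X.…
step 7: ?Int  ✓  now at ?Bool.rec X.…
step 8: ?Bool  ✓  now at rec X.…
τ conforms to S (length 8)

NONE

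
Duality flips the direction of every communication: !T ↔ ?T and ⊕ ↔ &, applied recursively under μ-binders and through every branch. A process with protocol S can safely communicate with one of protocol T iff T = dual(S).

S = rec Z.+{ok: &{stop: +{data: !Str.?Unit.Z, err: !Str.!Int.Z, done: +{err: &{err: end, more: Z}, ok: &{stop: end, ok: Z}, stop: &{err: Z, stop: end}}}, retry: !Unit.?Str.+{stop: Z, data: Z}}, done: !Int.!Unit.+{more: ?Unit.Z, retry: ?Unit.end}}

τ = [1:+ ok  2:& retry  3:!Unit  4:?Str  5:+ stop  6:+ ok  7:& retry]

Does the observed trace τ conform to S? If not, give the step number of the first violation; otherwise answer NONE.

NONE

[1] + ok  ✓  residual = &{stop: +{data: !Str.?Unit.rec Z.…, err: !Str.!Int.rec Z.…, done: +{err: &{err: end, more: rec Z.…}, ok: &{stop: end, ok: rec Z.…}, stop: &{err: rec Z.…, stop: end}}}, retry: !Unit.?Str.+{stop: rec Z.…, data: rec Z.…}}
[2] & retry  ✓  residual = !Unit.?Str.+{stop: rec Z.…, data: rec Z.…}
[3] !Unit  ✓  residual = ?Str.+{stop: rec Z.…, data: rec Z.…}
[4] ?Str  ✓  residual = +{stop: rec Z.…, data: rec Z.…}
[5] + stop  ✓  residual = rec Z.…
[6] + ok  ✓  residual = &{stop: +{data: !Str.?Unit.rec Z.…, err: !Str.!Int.rec Z.…, done: +{err: &{err: end, more: rec Z.…}, ok: &{stop: end, ok: rec Z.…}, stop: &{err: rec Z.…, stop: end}}}, retry: !Unit.?Str.+{stop: rec Z.…, data: rec Z.…}}
[7] & retry  ✓  residual = !Unit.?Str.+{stop: rec Z.…, data: rec Z.…}
trace exhausted — no violation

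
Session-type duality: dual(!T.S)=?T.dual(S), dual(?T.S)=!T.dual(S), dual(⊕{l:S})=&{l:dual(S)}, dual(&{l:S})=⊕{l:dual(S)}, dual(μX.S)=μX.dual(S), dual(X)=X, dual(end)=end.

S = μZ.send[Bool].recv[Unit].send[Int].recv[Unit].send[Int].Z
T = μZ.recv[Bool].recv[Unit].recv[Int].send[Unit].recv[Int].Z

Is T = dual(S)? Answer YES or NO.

μZ | μZ  ok (binder kept)
  send[Bool] | recv[Bool]  ok
    recv[Unit] | recv[Unit]  ✗ same direction on both sides — not dual

NO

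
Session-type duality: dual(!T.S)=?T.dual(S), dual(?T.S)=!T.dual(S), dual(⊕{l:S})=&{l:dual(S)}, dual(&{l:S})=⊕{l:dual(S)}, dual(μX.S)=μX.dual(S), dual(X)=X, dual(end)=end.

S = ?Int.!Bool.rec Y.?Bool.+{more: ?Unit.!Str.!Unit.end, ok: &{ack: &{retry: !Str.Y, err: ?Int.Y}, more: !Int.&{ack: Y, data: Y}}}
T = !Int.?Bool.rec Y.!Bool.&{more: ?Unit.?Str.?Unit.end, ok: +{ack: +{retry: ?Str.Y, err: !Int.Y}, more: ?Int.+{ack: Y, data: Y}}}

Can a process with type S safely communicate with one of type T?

NO

?Int ‖ !Int  match
  !Bool ‖ ?Bool  match
    rec Y ‖ rec Y  match (binder kept)
      ?Bool ‖ !Bool  match
        +{more,ok} ‖ &{more,ok}  match label sets agree
          case more:
            ?Unit ‖ ?Unit  ✗ same direction on both sides — not dual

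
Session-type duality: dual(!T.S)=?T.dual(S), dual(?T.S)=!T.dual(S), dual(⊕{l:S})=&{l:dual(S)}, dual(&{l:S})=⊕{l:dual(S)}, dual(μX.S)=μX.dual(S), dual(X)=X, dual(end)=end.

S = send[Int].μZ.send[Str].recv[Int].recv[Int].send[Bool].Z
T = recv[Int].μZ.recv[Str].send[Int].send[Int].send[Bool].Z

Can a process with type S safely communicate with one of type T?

send[Int] | recv[Int]  ok
  μZ | μZ  ok (binder kept)
    send[Str] | recv[Str]  ok
      recv[Int] | send[Int]  ok
        recv[Int] | send[Int]  ok
          send[Bool] | send[Bool]  ✗ same direction on both sides — not dual

NO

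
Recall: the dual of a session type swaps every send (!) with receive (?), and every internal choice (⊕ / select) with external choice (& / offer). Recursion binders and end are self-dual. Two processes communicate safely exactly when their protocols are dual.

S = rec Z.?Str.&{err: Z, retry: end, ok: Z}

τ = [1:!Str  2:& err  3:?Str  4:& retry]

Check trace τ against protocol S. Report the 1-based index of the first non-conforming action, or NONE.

1

step 1: got !Str, protocol expects ?Str  ✗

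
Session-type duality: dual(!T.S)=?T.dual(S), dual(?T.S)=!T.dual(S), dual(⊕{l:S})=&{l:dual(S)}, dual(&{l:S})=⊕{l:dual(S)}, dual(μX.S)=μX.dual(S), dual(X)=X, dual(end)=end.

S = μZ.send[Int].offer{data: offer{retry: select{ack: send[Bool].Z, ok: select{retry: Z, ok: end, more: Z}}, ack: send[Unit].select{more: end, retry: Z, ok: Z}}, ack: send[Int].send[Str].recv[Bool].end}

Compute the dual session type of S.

μZ → μZ  (rec unchanged)
  send[Int] → recv[Int]
    offer{data,ack} → select{data,ack}  (&→⊕)
      • data:
        offer{retry,ack} → select{retry,ack}  (&→⊕)
          • retry:
            select{ack,ok} → offer{ack,ok}  (select→offer)
              • ack:
                send[Bool] → recv[Bool]
                  Z ↦ Z
              • ok:
                select{retry,ok,more} → offer{retry,ok,more}  (select→offer)
                  • retry:
                    Z ↦ Z
                  • ok:
                    end ↦ end
                  • more:
                    Z ↦ Z
          • ack:
            send[Unit] → recv[Unit]
              select{more,retry,ok} → offer{more,retry,ok}  (select→offer)
                • more:
                  end ↦ end
                • retry:
                  Z ↦ Z
                • ok:
                  Z ↦ Z
      • ack:
        send[Int] → recv[Int]
          send[Str] → recv[Str]
            recv[Bool] → send[Bool]
              end ↦ end

μZ.recv[Int].select{data: select{retry: offer{ack: recv[Bool].Z, ok: offer{retry: Z, ok: end, more: Z}}, ack: recv[Unit].offer{more: end, retry: Z, ok: Z}}, ack: recv[Int].recv[Str].send[Bool].end}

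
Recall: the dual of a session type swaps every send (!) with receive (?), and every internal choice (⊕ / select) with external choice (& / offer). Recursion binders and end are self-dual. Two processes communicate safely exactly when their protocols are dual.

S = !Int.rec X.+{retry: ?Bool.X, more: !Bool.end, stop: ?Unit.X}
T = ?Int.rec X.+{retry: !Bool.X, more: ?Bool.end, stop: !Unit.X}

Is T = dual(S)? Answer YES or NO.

!Int ‖ ?Int  match
  rec X ‖ rec X  match (μ self-dual)
    +{retry,more,stop} ‖ +{retry,more,stop}  ✗ choice polarity not flipped — not dual

NO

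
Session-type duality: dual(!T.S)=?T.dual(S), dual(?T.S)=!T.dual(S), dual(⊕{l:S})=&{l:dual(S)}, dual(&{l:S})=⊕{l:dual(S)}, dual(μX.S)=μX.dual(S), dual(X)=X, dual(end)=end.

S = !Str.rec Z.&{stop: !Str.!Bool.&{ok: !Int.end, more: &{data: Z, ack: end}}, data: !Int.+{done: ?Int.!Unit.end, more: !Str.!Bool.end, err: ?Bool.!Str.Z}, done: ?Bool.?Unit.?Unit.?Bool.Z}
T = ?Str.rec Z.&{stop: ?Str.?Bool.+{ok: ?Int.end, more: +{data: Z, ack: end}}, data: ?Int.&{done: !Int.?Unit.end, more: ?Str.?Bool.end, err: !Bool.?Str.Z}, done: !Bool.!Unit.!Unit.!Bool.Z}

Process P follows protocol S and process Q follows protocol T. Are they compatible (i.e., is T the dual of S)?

!Str vs ?Str  match
  rec Z vs rec Z  match (binder kept)
    &{stop,data,done} vs &{stop,data,done}  ✗ choice polarity not flipped — not dual

NO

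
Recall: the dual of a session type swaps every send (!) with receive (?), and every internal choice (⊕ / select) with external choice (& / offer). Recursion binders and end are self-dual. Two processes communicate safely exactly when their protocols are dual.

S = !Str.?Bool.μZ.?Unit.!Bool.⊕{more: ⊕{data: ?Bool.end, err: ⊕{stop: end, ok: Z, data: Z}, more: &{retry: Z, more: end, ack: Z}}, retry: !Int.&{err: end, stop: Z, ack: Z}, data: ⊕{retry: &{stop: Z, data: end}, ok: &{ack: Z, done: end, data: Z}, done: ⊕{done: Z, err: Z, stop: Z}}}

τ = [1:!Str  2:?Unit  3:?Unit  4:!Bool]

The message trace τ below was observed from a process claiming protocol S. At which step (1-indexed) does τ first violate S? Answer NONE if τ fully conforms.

2

[1] !Str  ✓  state: ?Bool.μZ.…
[2] got ?Unit, protocol expects ?Bool  ✗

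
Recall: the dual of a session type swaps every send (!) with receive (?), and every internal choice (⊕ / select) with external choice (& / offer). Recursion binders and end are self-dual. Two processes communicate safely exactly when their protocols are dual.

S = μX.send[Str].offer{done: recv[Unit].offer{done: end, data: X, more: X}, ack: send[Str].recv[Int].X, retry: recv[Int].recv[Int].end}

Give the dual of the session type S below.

μX.recv[Str].select{done: send[Unit].select{done: end, data: X, more: X}, ack: recv[Str].send[Int].X, retry: send[Int].send[Int].end}

μX → μX  (binder kept)
  send[Str] → recv[Str]
    offer{done,ack,retry} → select{done,ack,retry}  (&→⊕)
      • done:
        recv[Unit] → send[Unit]
          offer{done,data,more} → select{done,data,more}  (&→⊕)
            • done:
              dual(end) = end
            • data:
              dual(X) = X
            • more:
              dual(X) = X
      • ack:
        send[Str] → recv[Str]
          recv[Int] → send[Int]
            dual(X) = X
      • retry:
        recv[Int] → send[Int]
          recv[Int] → send[Int]
            dual(end) = end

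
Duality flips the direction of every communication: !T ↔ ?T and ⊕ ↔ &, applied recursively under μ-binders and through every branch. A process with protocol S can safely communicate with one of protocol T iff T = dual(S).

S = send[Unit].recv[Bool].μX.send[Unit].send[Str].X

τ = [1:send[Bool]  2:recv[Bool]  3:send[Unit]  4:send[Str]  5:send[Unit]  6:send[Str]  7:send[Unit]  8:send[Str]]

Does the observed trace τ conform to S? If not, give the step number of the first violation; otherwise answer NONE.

[1] got send[Bool], protocol expects send[Unit]  ✗

1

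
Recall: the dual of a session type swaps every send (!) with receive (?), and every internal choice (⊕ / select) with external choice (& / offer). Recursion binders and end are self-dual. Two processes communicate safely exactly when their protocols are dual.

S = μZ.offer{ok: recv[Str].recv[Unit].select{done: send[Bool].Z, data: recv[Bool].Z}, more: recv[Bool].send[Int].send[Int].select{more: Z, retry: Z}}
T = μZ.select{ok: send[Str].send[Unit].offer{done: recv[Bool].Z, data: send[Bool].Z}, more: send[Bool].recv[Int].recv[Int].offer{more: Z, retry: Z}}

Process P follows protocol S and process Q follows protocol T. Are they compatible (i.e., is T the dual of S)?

YES

μZ | μZ  ok (μ self-dual)
  offer{ok,more} | select{ok,more}  ok label sets agree
    • ok:
      recv[Str] | send[Str]  ok
        recv[Unit] | send[Unit]  ok
          select{done,data} | offer{done,data}  ok label sets agree
            • done:
              send[Bool] | recv[Bool]  ok
                Z | Z  ok
            • data:
              recv[Bool] | send[Bool]  ok
                Z | Z  ok
    • more:
      recv[Bool] | send[Bool]  ok
        send[Int] | recv[Int]  ok
          send[Int] | recv[Int]  ok
            select{more,retry} | offer{more,retry}  ok label sets agree
              • more:
                Z | Z  ok
              • retry:
                Z | Z  ok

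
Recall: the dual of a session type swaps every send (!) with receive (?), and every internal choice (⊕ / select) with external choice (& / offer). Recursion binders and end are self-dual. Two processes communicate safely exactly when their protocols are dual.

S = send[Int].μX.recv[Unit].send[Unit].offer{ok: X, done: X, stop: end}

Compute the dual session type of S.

send[Int] = recv[Int]
  μX = μX  (binder kept)
    recv[Unit] = send[Unit]
      send[Unit] = recv[Unit]
        offer{ok,done,stop} = select{ok,done,stop}  (&→⊕)
          [ok]
            X self-dual
          [done]
            X self-dual
          [stop]
            end self-dual

recv[Int].μX.send[Unit].recv[Unit].select{ok: X, done: X, stop: end}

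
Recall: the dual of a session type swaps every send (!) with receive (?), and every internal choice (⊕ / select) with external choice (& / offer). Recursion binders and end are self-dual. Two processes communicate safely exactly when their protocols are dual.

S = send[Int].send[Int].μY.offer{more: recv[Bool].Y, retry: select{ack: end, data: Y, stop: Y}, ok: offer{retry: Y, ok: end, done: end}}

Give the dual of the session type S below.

send[Int] = recv[Int]
  send[Int] = recv[Int]
    μY = μY  (rec unchanged)
      offer{more,retry,ok} = select{more,retry,ok}  (offer→select)
        [more]
          recv[Bool] = send[Bool]
            dual(Y) = Y
        [retry]
          select{ack,data,stop} = offer{ack,data,stop}  (select→offer)
            [ack]
              dual(end) = end
            [data]
              dual(Y) = Y
            [stop]
              dual(Y) = Y
        [ok]
          offer{retry,ok,done} = select{retry,ok,done}  (offer→select)
            [retry]
              dual(Y) = Y
            [ok]
              dual(end) = end
            [done]
              dual(end) = end

recv[Int].recv[Int].μY.select{more: send[Bool].Y, retry: offer{ack: end, data: Y, stop: Y}, ok: select{retry: Y, ok: end, done: end}}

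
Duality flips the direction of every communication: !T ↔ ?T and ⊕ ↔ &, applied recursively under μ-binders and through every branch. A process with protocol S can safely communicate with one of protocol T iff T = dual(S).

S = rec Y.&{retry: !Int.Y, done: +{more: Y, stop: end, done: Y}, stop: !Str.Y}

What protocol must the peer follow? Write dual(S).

rec Y = rec Y  (rec unchanged)
  &{retry,done,stop} = +{retry,done,stop}  (&→⊕)
    [retry]
      !Int = ?Int
        Y self-dual
    [done]
      +{more,stop,done} = &{more,stop,done}  (⊕→&)
        [more]
          Y self-dual
        [stop]
          end self-dual
        [done]
          Y self-dual
    [stop]
      !Str = ?Str
        Y self-dual

rec Y.+{retry: ?Int.Y, done: &{more: Y, stop: end, done: Y}, stop: ?Str.Y}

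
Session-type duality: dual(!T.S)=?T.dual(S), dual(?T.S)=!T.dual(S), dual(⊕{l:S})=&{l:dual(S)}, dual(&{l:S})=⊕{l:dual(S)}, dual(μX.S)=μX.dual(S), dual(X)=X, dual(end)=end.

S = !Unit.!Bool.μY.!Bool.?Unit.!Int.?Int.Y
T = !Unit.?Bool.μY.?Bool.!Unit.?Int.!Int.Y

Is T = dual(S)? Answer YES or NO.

NO

!Unit | !Unit  ✗ same direction on both sides — not dual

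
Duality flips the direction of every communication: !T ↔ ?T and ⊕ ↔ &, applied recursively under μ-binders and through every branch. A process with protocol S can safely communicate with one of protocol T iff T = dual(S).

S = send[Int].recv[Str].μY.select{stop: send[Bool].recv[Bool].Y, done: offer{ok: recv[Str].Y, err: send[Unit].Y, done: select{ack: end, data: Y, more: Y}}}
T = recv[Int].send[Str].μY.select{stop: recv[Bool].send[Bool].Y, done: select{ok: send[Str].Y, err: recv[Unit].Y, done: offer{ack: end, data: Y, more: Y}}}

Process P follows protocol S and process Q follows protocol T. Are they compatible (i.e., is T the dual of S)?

send[Int] vs recv[Int]  ✓
  recv[Str] vs send[Str]  ✓
    μY vs μY  ✓ (rec unchanged)
      select{stop,done} vs select{stop,done}  ✗ choice polarity not flipped — not dual

NO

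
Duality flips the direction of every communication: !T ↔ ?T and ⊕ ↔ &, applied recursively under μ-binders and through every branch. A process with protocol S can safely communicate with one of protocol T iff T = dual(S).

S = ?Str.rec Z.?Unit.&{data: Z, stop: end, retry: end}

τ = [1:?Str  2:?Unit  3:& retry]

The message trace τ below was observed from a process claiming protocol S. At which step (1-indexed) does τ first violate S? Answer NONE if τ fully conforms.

NONE

[1] ?Str  ok  residual = rec Z.…
[2] ?Unit  ok  residual = &{data: rec Z.…, stop: end, retry: end}
[3] & retry  ok  residual = end
τ conforms to S (length 3)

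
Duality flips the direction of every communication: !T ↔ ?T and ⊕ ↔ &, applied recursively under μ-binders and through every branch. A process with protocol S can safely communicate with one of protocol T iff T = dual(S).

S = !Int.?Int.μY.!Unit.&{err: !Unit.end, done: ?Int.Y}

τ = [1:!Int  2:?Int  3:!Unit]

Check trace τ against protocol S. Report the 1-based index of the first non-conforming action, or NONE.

@1 !Int  match  now at ?Int.μY.…
@2 ?Int  match  now at μY.…
@3 !Unit  match  now at &{err: !Unit.end, done: ?Int.μY.…}
τ conforms to S (length 3)

NONE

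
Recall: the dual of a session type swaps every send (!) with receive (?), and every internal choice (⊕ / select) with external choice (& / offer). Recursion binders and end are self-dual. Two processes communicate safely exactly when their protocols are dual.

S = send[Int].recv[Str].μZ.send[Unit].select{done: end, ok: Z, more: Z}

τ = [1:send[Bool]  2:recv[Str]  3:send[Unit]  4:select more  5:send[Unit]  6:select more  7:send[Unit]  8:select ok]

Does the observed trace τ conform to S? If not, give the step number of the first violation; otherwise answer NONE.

1

step 1: got send[Bool], protocol expects send[Int]  ✗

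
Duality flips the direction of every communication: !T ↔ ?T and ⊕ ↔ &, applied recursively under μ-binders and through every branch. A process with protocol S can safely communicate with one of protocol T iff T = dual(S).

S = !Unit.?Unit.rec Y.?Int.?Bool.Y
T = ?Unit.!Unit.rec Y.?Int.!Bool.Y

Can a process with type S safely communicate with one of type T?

NO

!Unit | ?Unit  match
  ?Unit | !Unit  match
    rec Y | rec Y  match (μ self-dual)
      ?Int | ?Int  ✗ same direction on both sides — not dual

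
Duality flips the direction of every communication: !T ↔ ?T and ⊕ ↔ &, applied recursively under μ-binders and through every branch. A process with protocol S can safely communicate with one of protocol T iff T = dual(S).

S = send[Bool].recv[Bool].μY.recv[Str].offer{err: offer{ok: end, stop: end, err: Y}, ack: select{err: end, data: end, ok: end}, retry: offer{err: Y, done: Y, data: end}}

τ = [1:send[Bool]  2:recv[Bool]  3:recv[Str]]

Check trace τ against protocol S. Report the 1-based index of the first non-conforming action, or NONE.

NONE

[1] send[Bool]  ok  residual = recv[Bool].μY.…
[2] recv[Bool]  ok  residual = μY.…
[3] recv[Str]  ok  residual = offer{err: offer{ok: end, stop: end, err: μY.…}, ack: select{err: end, data: end, ok: end}, retry: offer{err: μY.…, done: μY.…, data: end}}
all 3 steps conform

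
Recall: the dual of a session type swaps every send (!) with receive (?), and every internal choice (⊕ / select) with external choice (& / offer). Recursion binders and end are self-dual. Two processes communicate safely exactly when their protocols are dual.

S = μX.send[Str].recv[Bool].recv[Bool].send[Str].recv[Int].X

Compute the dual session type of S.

μX.recv[Str].send[Bool].send[Bool].recv[Str].send[Int].X

μX = μX  (rec unchanged)
  send[Str] = recv[Str]
    recv[Bool] = send[Bool]
      recv[Bool] = send[Bool]
        send[Str] = recv[Str]
          recv[Int] = send[Int]
            dual(X) = X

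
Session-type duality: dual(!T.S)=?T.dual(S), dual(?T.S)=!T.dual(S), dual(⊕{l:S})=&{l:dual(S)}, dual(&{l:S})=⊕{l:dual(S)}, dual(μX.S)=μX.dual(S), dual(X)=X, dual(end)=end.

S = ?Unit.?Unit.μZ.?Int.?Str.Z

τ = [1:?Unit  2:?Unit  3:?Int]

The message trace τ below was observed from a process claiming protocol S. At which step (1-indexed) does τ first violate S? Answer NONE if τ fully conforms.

NONE

@1 ?Unit  ✓  residual = ?Unit.μZ.…
@2 ?Unit  ✓  residual = μZ.…
@3 ?Int  ✓  residual = ?Str.μZ.…
τ conforms to S (length 3)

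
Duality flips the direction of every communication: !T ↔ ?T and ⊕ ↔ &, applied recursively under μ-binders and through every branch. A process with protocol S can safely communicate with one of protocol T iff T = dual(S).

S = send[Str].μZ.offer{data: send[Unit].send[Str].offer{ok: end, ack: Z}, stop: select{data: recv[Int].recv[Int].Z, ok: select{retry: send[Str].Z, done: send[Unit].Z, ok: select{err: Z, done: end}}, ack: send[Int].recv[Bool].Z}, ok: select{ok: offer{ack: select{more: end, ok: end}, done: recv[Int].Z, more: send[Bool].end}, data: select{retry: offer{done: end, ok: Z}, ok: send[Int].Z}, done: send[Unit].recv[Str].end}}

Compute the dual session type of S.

send[Str] ↦ recv[Str]
  μZ ↦ μZ  (binder kept)
    offer{data,stop,ok} ↦ select{data,stop,ok}  (external→internal)
      [data]
        send[Unit] ↦ recv[Unit]
          send[Str] ↦ recv[Str]
            offer{ok,ack} ↦ select{ok,ack}  (external→internal)
              [ok]
                end self-dual
              [ack]
                Z self-dual
      [stop]
        select{data,ok,ack} ↦ offer{data,ok,ack}  (select→offer)
          [data]
            recv[Int] ↦ send[Int]
              recv[Int] ↦ send[Int]
                Z self-dual
          [ok]
            select{retry,done,ok} ↦ offer{retry,done,ok}  (select→offer)
              [retry]
                send[Str] ↦ recv[Str]
                  Z self-dual
              [done]
                send[Unit] ↦ recv[Unit]
                  Z self-dual
              [ok]
                select{err,done} ↦ offer{err,done}  (select→offer)
                  [err]
                    Z self-dual
                  [done]
                    end self-dual
          [ack]
            send[Int] ↦ recv[Int]
              recv[Bool] ↦ send[Bool]
                Z self-dual
      [ok]
        select{ok,data,done} ↦ offer{ok,data,done}  (select→offer)
          [ok]
            offer{ack,done,more} ↦ select{ack,done,more}  (external→internal)
              [ack]
                select{more,ok} ↦ offer{more,ok}  (select→offer)
                  [more]
                    end self-dual
                  [ok]
                    end self-dual
              [done]
                recv[Int] ↦ send[Int]
                  Z self-dual
              [more]
                send[Bool] ↦ recv[Bool]
                  end self-dual
          [data]
            select{retry,ok} ↦ offer{retry,ok}  (select→offer)
              [retry]
                offer{done,ok} ↦ select{done,ok}  (external→internal)
                  [done]
                    end self-dual
                  [ok]
                    Z self-dual
              [ok]
                send[Int] ↦ recv[Int]
                  Z self-dual
          [done]
            send[Unit] ↦ recv[Unit]
              recv[Str] ↦ send[Str]
                end self-dual

recv[Str].μZ.select{data: recv[Unit].recv[Str].select{ok: end, ack: Z}, stop: offer{data: send[Int].send[Int].Z, ok: offer{retry: recv[Str].Z, done: recv[Unit].Z, ok: offer{err: Z, done: end}}, ack: recv[Int].send[Bool].Z}, ok: offer{ok: select{ack: offer{more: end, ok: end}, done: send[Int].Z, more: recv[Bool].end}, data: offer{retry: select{done: end, ok: Z}, ok: recv[Int].Z}, done: recv[Unit].send[Str].end}}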